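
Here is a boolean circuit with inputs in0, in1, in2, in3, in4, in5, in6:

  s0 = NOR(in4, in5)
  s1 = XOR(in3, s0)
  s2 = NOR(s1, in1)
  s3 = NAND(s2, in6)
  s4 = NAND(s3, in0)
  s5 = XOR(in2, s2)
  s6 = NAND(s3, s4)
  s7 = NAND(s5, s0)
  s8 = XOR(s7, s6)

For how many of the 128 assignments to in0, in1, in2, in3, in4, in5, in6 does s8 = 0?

s8 = XOR(s7, s6) must be 0, so s7 and s6 are equal.
Enumerating the 128 input combinations, 70 give s8 = 0 and 58 give s8 = 1.

70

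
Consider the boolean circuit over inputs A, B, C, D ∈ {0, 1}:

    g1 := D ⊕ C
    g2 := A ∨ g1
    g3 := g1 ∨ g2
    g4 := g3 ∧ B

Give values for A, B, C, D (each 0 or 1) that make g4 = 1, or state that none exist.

A=1, B=1, C=1, D=0

g4 = g3 ∧ B must be 1, so both g3 = 1 and B = 1.
g3 = g1 ∨ g2 must be 1, so at least one of g1, g2 is 1.
Check with A=1, B=1, C=1, D=0:
g1 = D ⊕ C = 0 ⊕ 1 = 1
g2 = A ∨ g1 = 1 ∨ 1 = 1
g3 = g1 ∨ g2 = 1 ∨ 1 = 1
g4 = g3 ∧ B = 1 ∧ 1 = 1
So g4 = 1 as required.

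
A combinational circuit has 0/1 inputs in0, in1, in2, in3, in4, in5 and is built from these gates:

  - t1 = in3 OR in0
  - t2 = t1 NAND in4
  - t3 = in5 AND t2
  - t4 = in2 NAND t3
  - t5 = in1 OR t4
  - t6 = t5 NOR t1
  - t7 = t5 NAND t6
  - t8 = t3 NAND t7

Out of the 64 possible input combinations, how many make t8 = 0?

20

t8 = t3 NAND t7 must be 0, so both t3 = 1 and t7 = 1.
t3 = in5 AND t2 must be 1, so both in5 = 1 and t2 = 1.
Enumerating the 64 input combinations, 20 give t8 = 0 and 44 give t8 = 1.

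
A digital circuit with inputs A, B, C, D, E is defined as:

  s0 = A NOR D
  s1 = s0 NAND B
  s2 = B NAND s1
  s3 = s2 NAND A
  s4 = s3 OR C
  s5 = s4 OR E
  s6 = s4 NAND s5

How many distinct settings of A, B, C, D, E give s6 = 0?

s6 = s4 NAND s5 must be 0, so both s4 = 1 and s5 = 1.
s4 = s3 OR C must be 1, so at least one of s3, C is 1.
Enumerating the 32 input combinations, 28 give s6 = 0 and 4 give s6 = 1.

28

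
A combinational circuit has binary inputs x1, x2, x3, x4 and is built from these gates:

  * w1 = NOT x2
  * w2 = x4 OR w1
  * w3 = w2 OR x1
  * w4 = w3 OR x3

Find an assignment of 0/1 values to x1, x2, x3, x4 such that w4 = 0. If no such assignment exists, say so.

Check with x1=0 x2=1 x3=0 x4=0:
w1 = NOT x2 = NOT 1 = 0
w2 = x4 OR w1 = 0 OR 0 = 0
w3 = w2 OR x1 = 0 OR 0 = 0
w4 = w3 OR x3 = 0 OR 0 = 0
So w4 = 0 as required.

x1=0 x2=1 x3=0 x4=0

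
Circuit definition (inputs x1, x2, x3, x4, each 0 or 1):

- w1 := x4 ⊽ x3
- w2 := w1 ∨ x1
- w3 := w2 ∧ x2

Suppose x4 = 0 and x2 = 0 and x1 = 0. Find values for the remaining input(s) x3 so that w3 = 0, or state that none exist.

x3=1

w3 = w2 ∧ x2 must be 0, so at least one of w2, x2 is 0.
Check with x4 = 0 and x2 = 0 and x1 = 0 and x3=1:
w1 = x4 ⊽ x3 = 0 ⊽ 1 = 0
w2 = w1 ∨ x1 = 0 ∨ 0 = 0
w3 = w2 ∧ x2 = 0 ∧ 0 = 0
So w3 = 0.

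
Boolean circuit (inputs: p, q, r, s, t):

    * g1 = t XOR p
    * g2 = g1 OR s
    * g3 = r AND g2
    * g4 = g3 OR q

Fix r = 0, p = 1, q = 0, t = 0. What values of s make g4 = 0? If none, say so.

g4 = g3 OR q must be 0, so both g3 = 0 and q = 0.
Check with r = 0, p = 1, q = 0, t = 0 and s=0:
g1 = t XOR p = 0 XOR 1 = 1
g2 = g1 OR s = 1 OR 0 = 1
g3 = r AND g2 = 0 AND 1 = 0
g4 = g3 OR q = 0 OR 0 = 0
So g4 = 0.

s=0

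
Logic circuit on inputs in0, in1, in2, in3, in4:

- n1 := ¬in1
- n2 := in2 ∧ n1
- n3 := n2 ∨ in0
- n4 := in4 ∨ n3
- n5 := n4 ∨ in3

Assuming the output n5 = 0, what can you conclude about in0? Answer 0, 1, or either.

n5 = n4 ∨ in3 must be 0, so both n4 = 0 and in3 = 0.
n4 = in4 ∨ n3 must be 0, so both in4 = 0 and n3 = 0.
n3 = n2 ∨ in0 must be 0, so both n2 = 0 and in0 = 0.
Every assignment with n5 = 0 has in0 = 0; there are 3 such assignment(s).
  in0=0, in1=0, in2=0, in3=0, in4=0
  in0=0, in1=1, in2=0, in3=0, in4=0
  in0=0, in1=1, in2=1, in3=0, in4=0

0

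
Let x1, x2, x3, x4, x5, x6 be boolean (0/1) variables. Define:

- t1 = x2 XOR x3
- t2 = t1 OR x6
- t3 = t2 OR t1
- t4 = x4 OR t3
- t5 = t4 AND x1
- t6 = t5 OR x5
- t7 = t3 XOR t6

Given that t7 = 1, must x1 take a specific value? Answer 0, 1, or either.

Both values of x1 occur among assignments with t7 = 1:
  x1=0: x1=0, x2=0, x3=0, x4=0, x5=0, x6=1
  x1=1: x1=1, x2=0, x3=0, x4=0, x5=1, x6=0

either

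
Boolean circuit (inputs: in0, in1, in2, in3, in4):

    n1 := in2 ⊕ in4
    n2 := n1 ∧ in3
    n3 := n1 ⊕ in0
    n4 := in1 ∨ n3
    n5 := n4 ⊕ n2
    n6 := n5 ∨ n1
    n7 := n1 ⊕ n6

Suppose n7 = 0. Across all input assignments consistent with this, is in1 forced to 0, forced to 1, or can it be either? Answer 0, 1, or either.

Both values of in1 occur among assignments with n7 = 0:
  in1=0: in0=0, in1=0, in2=0, in3=0, in4=0
  in1=1: in0=0, in1=1, in2=0, in3=0, in4=1

either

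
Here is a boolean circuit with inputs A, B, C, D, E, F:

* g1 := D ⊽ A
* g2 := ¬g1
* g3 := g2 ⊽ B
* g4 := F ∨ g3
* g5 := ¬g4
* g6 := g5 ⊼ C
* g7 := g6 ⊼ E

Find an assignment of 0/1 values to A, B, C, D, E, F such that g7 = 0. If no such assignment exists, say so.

A=0, B=0, C=0, D=1, E=1, F=1

g7 = g6 ⊼ E must be 0, so both g6 = 1 and E = 1.
g6 = g5 ⊼ C must be 1, so at least one of g5, C is 0.
Check with A=0, B=0, C=0, D=1, E=1, F=1:
g1 = D ⊽ A = 1 ⊽ 0 = 0
g2 = ¬g1 = ¬0 = 1
g3 = g2 ⊽ B = 1 ⊽ 0 = 0
g4 = F ∨ g3 = 1 ∨ 0 = 1
g5 = ¬g4 = ¬1 = 0
g6 = g5 ⊼ C = 0 ⊼ 0 = 1
g7 = g6 ⊼ E = 1 ⊼ 1 = 0
So g7 = 0 as required.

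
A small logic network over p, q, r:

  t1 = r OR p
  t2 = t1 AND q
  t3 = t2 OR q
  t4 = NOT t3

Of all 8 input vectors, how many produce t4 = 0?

4

t4 = NOT t3 must be 0, so t3 = 1.
Enumerating the 8 input combinations, 4 give t4 = 0 and 4 give t4 = 1.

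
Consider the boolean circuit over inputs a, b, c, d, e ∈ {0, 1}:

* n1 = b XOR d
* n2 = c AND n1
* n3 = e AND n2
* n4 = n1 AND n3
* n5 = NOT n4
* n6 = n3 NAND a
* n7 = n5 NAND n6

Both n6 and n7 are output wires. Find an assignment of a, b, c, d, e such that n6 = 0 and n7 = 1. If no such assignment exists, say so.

a=1, b=1, c=1, d=0, e=1

Check with a=1, b=1, c=1, d=0, e=1:
n1 = b XOR d = 1 XOR 0 = 1
n2 = c AND n1 = 1 AND 1 = 1
n3 = e AND n2 = 1 AND 1 = 1
n4 = n1 AND n3 = 1 AND 1 = 1
n5 = NOT n4 = NOT 1 = 0
n6 = n3 NAND a = 1 NAND 1 = 0
n7 = n5 NAND n6 = 0 NAND 0 = 1
So n6 = 0 and n7 = 1.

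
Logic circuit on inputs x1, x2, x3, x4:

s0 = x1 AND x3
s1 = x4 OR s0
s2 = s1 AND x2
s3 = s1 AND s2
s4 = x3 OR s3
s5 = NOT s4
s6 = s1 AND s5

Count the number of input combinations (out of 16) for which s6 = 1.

2

s6 = s1 AND s5 must be 1, so both s1 = 1 and s5 = 1.
s1 = x4 OR s0 must be 1, so at least one of x4, s0 is 1.
s5 = NOT s4 must be 1, so s4 = 0.
Enumerating the 16 input combinations, 2 give s6 = 1 and 14 give s6 = 0.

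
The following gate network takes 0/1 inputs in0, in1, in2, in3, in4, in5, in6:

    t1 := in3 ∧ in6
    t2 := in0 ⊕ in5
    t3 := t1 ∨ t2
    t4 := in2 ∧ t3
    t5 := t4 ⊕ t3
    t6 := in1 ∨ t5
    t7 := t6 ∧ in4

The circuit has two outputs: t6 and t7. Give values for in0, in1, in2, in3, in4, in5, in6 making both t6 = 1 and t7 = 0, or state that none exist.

in0=1, in1=1, in2=1, in3=0, in4=0, in5=0, in6=1

Check with in0=1, in1=1, in2=1, in3=0, in4=0, in5=0, in6=1:
t1 = in3 ∧ in6 = 0 ∧ 1 = 0
t2 = in0 ⊕ in5 = 1 ⊕ 0 = 1
t3 = t1 ∨ t2 = 0 ∨ 1 = 1
t4 = in2 ∧ t3 = 1 ∧ 1 = 1
t5 = t4 ⊕ t3 = 1 ⊕ 1 = 0
t6 = in1 ∨ t5 = 1 ∨ 0 = 1
t7 = t6 ∧ in4 = 1 ∧ 0 = 0
So t6 = 1 and t7 = 0.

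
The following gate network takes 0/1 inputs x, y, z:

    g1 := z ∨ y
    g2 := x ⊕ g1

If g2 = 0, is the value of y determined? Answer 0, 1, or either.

Both values of y occur among assignments with g2 = 0:
  y=0: x=0, y=0, z=0
  y=1: x=1, y=1, z=0

either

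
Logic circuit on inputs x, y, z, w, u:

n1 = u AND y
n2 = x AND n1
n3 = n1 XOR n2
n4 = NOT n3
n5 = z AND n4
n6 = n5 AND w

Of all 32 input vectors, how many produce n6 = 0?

n6 = n5 AND w must be 0, so at least one of n5, w is 0.
Enumerating the 32 input combinations, 25 give n6 = 0 and 7 give n6 = 1.

25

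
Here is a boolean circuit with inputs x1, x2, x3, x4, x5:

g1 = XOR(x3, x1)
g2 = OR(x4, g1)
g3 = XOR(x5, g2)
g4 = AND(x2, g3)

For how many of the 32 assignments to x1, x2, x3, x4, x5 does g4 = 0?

g4 = AND(x2, g3) must be 0, so at least one of x2, g3 is 0.
Enumerating the 32 input combinations, 24 give g4 = 0 and 8 give g4 = 1.

24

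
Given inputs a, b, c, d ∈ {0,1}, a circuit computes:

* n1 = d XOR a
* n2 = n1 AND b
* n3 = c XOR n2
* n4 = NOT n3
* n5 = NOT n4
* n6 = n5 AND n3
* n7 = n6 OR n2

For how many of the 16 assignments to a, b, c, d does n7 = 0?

6

n7 = n6 OR n2 must be 0, so both n6 = 0 and n2 = 0.
Enumerating the 16 input combinations, 6 give n7 = 0 and 10 give n7 = 1.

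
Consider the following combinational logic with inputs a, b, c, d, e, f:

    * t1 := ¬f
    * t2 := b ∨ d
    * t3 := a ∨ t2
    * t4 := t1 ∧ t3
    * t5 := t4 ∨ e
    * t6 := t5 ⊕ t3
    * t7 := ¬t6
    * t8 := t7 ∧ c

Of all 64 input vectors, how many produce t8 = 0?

t8 = t7 ∧ c must be 0, so at least one of t7, c is 0.
Enumerating the 64 input combinations, 41 give t8 = 0 and 23 give t8 = 1.

41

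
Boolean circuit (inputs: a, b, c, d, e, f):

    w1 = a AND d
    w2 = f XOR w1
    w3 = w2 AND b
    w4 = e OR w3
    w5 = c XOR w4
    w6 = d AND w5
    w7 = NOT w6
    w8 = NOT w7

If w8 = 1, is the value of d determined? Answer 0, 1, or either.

w8 = NOT w7 must be 1, so w7 = 0.
Every assignment with w8 = 1 has d = 1; there are 16 such assignment(s).

1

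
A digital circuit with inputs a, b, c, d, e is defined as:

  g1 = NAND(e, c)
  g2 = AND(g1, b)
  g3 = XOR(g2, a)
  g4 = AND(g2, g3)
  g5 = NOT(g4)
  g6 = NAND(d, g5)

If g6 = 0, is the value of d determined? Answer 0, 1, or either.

1

g6 = NAND(d, g5) must be 0, so both d = 1 and g5 = 1.
g5 = NOT(g4) must be 1, so g4 = 0.
Every assignment with g6 = 0 has d = 1; there are 13 such assignment(s).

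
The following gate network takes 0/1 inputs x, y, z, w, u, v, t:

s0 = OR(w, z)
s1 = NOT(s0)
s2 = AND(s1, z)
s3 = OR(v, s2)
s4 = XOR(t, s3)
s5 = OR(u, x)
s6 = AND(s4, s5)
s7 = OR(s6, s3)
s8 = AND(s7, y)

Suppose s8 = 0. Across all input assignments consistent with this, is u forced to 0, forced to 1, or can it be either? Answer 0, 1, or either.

either

Both values of u occur among assignments with s8 = 0:
  u=0: x=0, y=0, z=0, w=0, u=0, v=0, t=0
  u=1: x=0, y=0, z=0, w=0, u=1, v=0, t=0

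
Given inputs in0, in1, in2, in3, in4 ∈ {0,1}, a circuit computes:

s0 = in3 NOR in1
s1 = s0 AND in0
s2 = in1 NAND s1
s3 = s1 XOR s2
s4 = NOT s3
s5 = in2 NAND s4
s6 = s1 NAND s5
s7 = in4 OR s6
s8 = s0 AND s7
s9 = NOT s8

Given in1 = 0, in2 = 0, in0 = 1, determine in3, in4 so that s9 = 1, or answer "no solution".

s9 = NOT s8 must be 1, so s8 = 0.
s8 = s0 AND s7 must be 0, so at least one of s0, s7 is 0.
Check with in1 = 0, in2 = 0, in0 = 1 and in3=1, in4=1:
s0 = in3 NOR in1 = 1 NOR 0 = 0
s1 = s0 AND in0 = 0 AND 1 = 0
s2 = in1 NAND s1 = 0 NAND 0 = 1
s3 = s1 XOR s2 = 0 XOR 1 = 1
s4 = NOT s3 = NOT 1 = 0
s5 = in2 NAND s4 = 0 NAND 0 = 1
s6 = s1 NAND s5 = 0 NAND 1 = 1
s7 = in4 OR s6 = 1 OR 1 = 1
s8 = s0 AND s7 = 0 AND 1 = 0
s9 = NOT s8 = NOT 0 = 1
So s9 = 1.

in3=1, in4=1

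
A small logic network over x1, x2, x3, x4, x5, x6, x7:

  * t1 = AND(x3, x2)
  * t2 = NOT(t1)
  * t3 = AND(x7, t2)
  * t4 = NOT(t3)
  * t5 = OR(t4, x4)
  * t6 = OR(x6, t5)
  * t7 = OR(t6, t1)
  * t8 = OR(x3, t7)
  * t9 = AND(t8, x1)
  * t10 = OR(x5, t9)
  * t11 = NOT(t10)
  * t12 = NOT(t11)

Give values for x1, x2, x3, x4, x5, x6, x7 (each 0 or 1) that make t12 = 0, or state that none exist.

x1=0 x2=1 x3=0 x4=1 x5=0 x6=1 x7=0

Check with x1=0 x2=1 x3=0 x4=1 x5=0 x6=1 x7=0:
t1 = AND(x3, x2) = AND(0, 1) = 0
t2 = NOT(t1) = NOT 0 = 1
t3 = AND(x7, t2) = AND(0, 1) = 0
t4 = NOT(t3) = NOT 0 = 1
t5 = OR(t4, x4) = OR(1, 1) = 1
t6 = OR(x6, t5) = OR(1, 1) = 1
t7 = OR(t6, t1) = OR(1, 0) = 1
t8 = OR(x3, t7) = OR(0, 1) = 1
t9 = AND(t8, x1) = AND(1, 0) = 0
t10 = OR(x5, t9) = OR(0, 0) = 0
t11 = NOT(t10) = NOT 0 = 1
t12 = NOT(t11) = NOT 1 = 0
So t12 = 0 as required.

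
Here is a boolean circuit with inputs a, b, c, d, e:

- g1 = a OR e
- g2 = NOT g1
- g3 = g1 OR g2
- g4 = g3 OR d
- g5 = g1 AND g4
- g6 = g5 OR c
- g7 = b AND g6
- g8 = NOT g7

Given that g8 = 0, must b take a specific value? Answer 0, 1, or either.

1

g8 = NOT g7 must be 0, so g7 = 1.
g7 = b AND g6 must be 1, so both b = 1 and g6 = 1.
Every assignment with g8 = 0 has b = 1; there are 14 such assignment(s).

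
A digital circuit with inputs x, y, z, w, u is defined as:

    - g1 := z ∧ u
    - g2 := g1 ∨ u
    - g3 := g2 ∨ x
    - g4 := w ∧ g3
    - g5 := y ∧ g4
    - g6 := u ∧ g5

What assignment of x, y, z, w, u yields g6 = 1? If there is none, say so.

g6 = u ∧ g5 must be 1, so both u = 1 and g5 = 1.
g5 = y ∧ g4 must be 1, so both y = 1 and g4 = 1.
g4 = w ∧ g3 must be 1, so both w = 1 and g3 = 1.
Check with x=1, y=1, z=0, w=1, u=1:
g1 = z ∧ u = 0 ∧ 1 = 0
g2 = g1 ∨ u = 0 ∨ 1 = 1
g3 = g2 ∨ x = 1 ∨ 1 = 1
g4 = w ∧ g3 = 1 ∧ 1 = 1
g5 = y ∧ g4 = 1 ∧ 1 = 1
g6 = u ∧ g5 = 1 ∧ 1 = 1
So g6 = 1 as required.

x=1, y=1, z=0, w=1, u=1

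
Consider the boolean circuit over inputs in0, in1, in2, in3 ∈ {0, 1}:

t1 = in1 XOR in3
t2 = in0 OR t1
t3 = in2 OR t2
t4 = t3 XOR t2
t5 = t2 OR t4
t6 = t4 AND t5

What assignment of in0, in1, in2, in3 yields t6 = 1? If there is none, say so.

in0=0, in1=1, in2=1, in3=1

t6 = t4 AND t5 must be 1, so both t4 = 1 and t5 = 1.
t4 = t3 XOR t2 must be 1, so t3 and t2 differ.
t5 = t2 OR t4 must be 1, so at least one of t2, t4 is 1.
Check with in0=0, in1=1, in2=1, in3=1:
t1 = in1 XOR in3 = 1 XOR 1 = 0
t2 = in0 OR t1 = 0 OR 0 = 0
t3 = in2 OR t2 = 1 OR 0 = 1
t4 = t3 XOR t2 = 1 XOR 0 = 1
t5 = t2 OR t4 = 0 OR 1 = 1
t6 = t4 AND t5 = 1 AND 1 = 1
So t6 = 1 as required.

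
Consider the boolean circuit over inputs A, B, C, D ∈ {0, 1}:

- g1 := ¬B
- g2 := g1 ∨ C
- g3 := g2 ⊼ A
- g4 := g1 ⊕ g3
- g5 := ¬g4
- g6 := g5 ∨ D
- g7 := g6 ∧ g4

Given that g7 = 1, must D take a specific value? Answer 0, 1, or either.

1

g7 = g6 ∧ g4 must be 1, so both g6 = 1 and g4 = 1.
g6 = g5 ∨ D must be 1, so at least one of g5, D is 1.
Every assignment with g7 = 1 has D = 1; there are 5 such assignment(s).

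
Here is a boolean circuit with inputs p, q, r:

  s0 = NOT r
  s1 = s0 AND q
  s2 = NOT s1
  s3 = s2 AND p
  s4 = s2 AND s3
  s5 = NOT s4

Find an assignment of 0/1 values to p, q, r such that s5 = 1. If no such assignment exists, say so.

p=0, q=1, r=0

s5 = NOT s4 must be 1, so s4 = 0.
Check with p=0, q=1, r=0:
s0 = NOT r = NOT 0 = 1
s1 = s0 AND q = 1 AND 1 = 1
s2 = NOT s1 = NOT 1 = 0
s3 = s2 AND p = 0 AND 0 = 0
s4 = s2 AND s3 = 0 AND 0 = 0
s5 = NOT s4 = NOT 0 = 1
So s5 = 1 as required.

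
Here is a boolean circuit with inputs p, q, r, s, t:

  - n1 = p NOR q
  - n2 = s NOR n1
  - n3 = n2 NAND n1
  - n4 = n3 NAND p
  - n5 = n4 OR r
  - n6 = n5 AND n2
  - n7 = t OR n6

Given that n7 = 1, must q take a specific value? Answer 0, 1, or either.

Both values of q occur among assignments with n7 = 1:
  q=0: p=0, q=0, r=0, s=0, t=1
  q=1: p=0, q=1, r=0, s=0, t=0

either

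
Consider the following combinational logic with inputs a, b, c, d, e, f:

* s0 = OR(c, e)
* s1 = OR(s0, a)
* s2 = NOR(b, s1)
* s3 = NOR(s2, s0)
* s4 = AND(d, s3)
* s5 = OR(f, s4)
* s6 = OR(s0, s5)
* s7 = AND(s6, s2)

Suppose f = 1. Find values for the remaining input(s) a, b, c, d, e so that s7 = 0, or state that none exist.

a=0, b=0, c=1, d=1, e=0

Check with f = 1 and a=0, b=0, c=1, d=1, e=0:
s0 = OR(c, e) = OR(1, 0) = 1
s1 = OR(s0, a) = OR(1, 0) = 1
s2 = NOR(b, s1) = NOR(0, 1) = 0
s3 = NOR(s2, s0) = NOR(0, 1) = 0
s4 = AND(d, s3) = AND(1, 0) = 0
s5 = OR(f, s4) = OR(1, 0) = 1
s6 = OR(s0, s5) = OR(1, 1) = 1
s7 = AND(s6, s2) = AND(1, 0) = 0
So s7 = 0.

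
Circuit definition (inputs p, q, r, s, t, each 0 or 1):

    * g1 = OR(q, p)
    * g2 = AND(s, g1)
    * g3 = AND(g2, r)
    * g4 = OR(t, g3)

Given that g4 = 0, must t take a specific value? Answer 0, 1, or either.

0

g4 = OR(t, g3) must be 0, so both t = 0 and g3 = 0.
Every assignment with g4 = 0 has t = 0; there are 13 such assignment(s).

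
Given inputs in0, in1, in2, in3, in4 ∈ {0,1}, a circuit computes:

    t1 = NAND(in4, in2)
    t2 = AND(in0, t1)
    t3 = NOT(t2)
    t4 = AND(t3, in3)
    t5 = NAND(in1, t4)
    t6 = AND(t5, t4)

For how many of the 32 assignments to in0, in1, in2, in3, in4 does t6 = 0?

27

t6 = AND(t5, t4) must be 0, so at least one of t5, t4 is 0.
Enumerating the 32 input combinations, 27 give t6 = 0 and 5 give t6 = 1.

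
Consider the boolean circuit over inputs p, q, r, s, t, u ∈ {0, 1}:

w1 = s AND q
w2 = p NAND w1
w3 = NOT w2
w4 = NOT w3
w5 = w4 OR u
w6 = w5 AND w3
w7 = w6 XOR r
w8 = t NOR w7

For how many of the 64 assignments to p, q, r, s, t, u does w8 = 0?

w8 = t NOR w7 must be 0, so at least one of t, w7 is 1.
Enumerating the 64 input combinations, 48 give w8 = 0 and 16 give w8 = 1.

48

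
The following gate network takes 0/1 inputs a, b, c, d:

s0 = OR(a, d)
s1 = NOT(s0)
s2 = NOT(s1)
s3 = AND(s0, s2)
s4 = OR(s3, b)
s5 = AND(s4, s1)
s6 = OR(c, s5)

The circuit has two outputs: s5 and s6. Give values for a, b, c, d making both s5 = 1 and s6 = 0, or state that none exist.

Across all 16 input combinations, none give both s5 = 1 and s6 = 0.

no solution exists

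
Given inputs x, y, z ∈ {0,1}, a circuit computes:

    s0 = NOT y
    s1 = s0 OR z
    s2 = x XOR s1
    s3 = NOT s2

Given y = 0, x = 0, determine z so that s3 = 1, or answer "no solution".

no solution exists

With y = 0, x = 0 fixed, none of the 2 settings of z give s3 = 1.
For example, with z=1:
s0 = NOT y = NOT 0 = 1
s1 = s0 OR z = 1 OR 1 = 1
s2 = x XOR s1 = 0 XOR 1 = 1
s3 = NOT s2 = NOT 1 = 0
giving s3 = 0 ≠ 1.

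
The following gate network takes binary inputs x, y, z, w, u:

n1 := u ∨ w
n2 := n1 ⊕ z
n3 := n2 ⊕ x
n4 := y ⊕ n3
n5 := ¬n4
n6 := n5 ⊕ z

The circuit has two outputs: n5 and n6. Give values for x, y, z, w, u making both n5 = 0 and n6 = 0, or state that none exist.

x=0, y=1, z=0, w=0, u=0

Check with x=0, y=1, z=0, w=0, u=0:
n1 = u ∨ w = 0 ∨ 0 = 0
n2 = n1 ⊕ z = 0 ⊕ 0 = 0
n3 = n2 ⊕ x = 0 ⊕ 0 = 0
n4 = y ⊕ n3 = 1 ⊕ 0 = 1
n5 = ¬n4 = ¬1 = 0
n6 = n5 ⊕ z = 0 ⊕ 0 = 0
So n5 = 0 and n6 = 0.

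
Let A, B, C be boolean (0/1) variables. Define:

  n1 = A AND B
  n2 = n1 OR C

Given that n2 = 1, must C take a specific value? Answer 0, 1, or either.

either

Both values of C occur among assignments with n2 = 1:
  C=0: A=1, B=1, C=0
  C=1: A=0, B=0, C=1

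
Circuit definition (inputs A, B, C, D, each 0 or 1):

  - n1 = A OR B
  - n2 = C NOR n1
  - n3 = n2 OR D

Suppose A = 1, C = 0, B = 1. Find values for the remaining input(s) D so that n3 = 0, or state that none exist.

D=0

Check with A = 1, C = 0, B = 1 and D=0:
n1 = A OR B = 1 OR 1 = 1
n2 = C NOR n1 = 0 NOR 1 = 0
n3 = n2 OR D = 0 OR 0 = 0
So n3 = 0.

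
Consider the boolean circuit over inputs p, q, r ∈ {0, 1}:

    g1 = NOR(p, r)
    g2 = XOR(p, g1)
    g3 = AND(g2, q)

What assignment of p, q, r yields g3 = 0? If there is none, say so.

p=0 q=0 r=1

g3 = AND(g2, q) must be 0, so at least one of g2, q is 0.
Check with p=0 q=0 r=1:
g1 = NOR(p, r) = NOR(0, 1) = 0
g2 = XOR(p, g1) = XOR(0, 0) = 0
g3 = AND(g2, q) = AND(0, 0) = 0
So g3 = 0 as required.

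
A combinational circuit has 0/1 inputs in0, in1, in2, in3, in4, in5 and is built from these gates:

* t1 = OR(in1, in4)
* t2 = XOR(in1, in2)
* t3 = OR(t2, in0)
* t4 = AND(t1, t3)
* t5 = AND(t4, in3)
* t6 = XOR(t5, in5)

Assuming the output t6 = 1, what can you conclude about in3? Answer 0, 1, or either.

Both values of in3 occur among assignments with t6 = 1:
  in3=0: in0=0, in1=0, in2=0, in3=0, in4=0, in5=1
  in3=1: in0=0, in1=0, in2=0, in3=1, in4=0, in5=1

either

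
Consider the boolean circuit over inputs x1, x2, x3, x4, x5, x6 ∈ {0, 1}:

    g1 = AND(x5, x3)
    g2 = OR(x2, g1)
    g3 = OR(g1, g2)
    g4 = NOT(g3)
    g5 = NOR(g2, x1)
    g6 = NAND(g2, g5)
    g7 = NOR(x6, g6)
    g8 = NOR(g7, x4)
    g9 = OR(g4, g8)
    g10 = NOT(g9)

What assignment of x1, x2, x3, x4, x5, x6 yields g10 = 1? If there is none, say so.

g10 = NOT(g9) must be 1, so g9 = 0.
g9 = OR(g4, g8) must be 0, so both g4 = 0 and g8 = 0.
Check with x1=1, x2=0, x3=1, x4=1, x5=1, x6=1:
g1 = AND(x5, x3) = AND(1, 1) = 1
g2 = OR(x2, g1) = OR(0, 1) = 1
g3 = OR(g1, g2) = OR(1, 1) = 1
g4 = NOT(g3) = NOT 1 = 0
g5 = NOR(g2, x1) = NOR(1, 1) = 0
g6 = NAND(g2, g5) = NAND(1, 0) = 1
g7 = NOR(x6, g6) = NOR(1, 1) = 0
g8 = NOR(g7, x4) = NOR(0, 1) = 0
g9 = OR(g4, g8) = OR(0, 0) = 0
g10 = NOT(g9) = NOT 0 = 1
So g10 = 1 as required.

x1=1, x2=0, x3=1, x4=1, x5=1, x6=1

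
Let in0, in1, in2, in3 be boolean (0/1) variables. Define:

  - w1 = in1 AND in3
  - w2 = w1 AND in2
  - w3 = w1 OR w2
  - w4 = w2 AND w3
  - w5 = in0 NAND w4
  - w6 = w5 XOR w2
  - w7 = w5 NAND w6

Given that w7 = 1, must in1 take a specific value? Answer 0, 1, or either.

1

w7 = w5 NAND w6 must be 1, so at least one of w5, w6 is 0.
Every assignment with w7 = 1 has in1 = 1; there are 2 such assignment(s).
  in0=0, in1=1, in2=1, in3=1
  in0=1, in1=1, in2=1, in3=1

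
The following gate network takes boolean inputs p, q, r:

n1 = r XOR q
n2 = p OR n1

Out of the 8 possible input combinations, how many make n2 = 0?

2

n2 = p OR n1 must be 0, so both p = 0 and n1 = 0.
n1 = r XOR q must be 0, so r and q are equal.
Enumerating the 8 input combinations, 2 give n2 = 0 and 6 give n2 = 1.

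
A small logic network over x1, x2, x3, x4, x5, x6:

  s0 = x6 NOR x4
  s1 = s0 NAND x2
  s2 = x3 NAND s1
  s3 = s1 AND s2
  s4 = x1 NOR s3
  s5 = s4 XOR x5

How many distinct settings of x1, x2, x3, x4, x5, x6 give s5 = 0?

32

s5 = s4 XOR x5 must be 0, so s4 and x5 are equal.
Enumerating the 64 input combinations, 32 give s5 = 0 and 32 give s5 = 1.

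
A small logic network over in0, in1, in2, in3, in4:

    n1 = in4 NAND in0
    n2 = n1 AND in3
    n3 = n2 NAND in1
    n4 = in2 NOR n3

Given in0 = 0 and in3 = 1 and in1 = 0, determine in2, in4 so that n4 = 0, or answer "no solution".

in2=1, in4=1

Check with in0 = 0 and in3 = 1 and in1 = 0 and in2=1, in4=1:
n1 = in4 NAND in0 = 1 NAND 0 = 1
n2 = n1 AND in3 = 1 AND 1 = 1
n3 = n2 NAND in1 = 1 NAND 0 = 1
n4 = in2 NOR n3 = 1 NOR 1 = 0
So n4 = 0.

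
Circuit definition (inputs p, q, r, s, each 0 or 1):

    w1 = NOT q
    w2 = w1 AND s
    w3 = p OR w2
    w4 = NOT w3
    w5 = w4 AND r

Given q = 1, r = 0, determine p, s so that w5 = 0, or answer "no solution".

w5 = w4 AND r must be 0, so at least one of w4, r is 0.
Check with q = 1, r = 0 and p=1, s=0:
w1 = NOT q = NOT 1 = 0
w2 = w1 AND s = 0 AND 0 = 0
w3 = p OR w2 = 1 OR 0 = 1
w4 = NOT w3 = NOT 1 = 0
w5 = w4 AND r = 0 AND 0 = 0
So w5 = 0.

p=1, s=0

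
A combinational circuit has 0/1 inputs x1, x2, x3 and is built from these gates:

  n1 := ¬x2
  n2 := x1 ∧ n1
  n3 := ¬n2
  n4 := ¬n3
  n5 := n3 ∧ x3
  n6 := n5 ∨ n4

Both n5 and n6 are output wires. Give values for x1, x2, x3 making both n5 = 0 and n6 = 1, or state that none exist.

x1=1, x2=0, x3=0

Check with x1=1, x2=0, x3=0:
n1 = ¬x2 = ¬0 = 1
n2 = x1 ∧ n1 = 1 ∧ 1 = 1
n3 = ¬n2 = ¬1 = 0
n4 = ¬n3 = ¬0 = 1
n5 = n3 ∧ x3 = 0 ∧ 0 = 0
n6 = n5 ∨ n4 = 0 ∨ 1 = 1
So n5 = 0 and n6 = 1.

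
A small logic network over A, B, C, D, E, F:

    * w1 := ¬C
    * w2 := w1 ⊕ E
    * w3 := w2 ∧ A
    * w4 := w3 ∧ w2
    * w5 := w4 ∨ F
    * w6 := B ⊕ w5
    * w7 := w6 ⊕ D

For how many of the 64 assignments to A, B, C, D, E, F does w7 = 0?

w7 = w6 ⊕ D must be 0, so w6 and D are equal.
Enumerating the 64 input combinations, 32 give w7 = 0 and 32 give w7 = 1.

32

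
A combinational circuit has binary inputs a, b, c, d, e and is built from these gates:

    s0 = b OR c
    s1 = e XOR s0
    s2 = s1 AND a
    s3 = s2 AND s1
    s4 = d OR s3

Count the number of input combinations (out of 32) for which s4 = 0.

12

s4 = d OR s3 must be 0, so both d = 0 and s3 = 0.
Enumerating the 32 input combinations, 12 give s4 = 0 and 20 give s4 = 1.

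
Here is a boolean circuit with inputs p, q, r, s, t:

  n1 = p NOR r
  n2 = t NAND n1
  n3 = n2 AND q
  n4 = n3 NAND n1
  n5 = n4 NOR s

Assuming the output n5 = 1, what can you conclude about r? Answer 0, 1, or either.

0

n5 = n4 NOR s must be 1, so both n4 = 0 and s = 0.
n4 = n3 NAND n1 must be 0, so both n3 = 1 and n1 = 1.
n3 = n2 AND q must be 1, so both n2 = 1 and q = 1.
Every assignment with n5 = 1 has r = 0; there are 1 such assignment(s).
  p=0, q=1, r=0, s=0, t=0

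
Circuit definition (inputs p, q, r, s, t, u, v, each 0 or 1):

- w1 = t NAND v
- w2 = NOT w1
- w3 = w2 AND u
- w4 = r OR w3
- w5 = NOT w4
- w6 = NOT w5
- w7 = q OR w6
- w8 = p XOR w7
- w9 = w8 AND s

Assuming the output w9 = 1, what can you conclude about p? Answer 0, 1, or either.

Both values of p occur among assignments with w9 = 1:
  p=0: p=0, q=0, r=0, s=1, t=1, u=1, v=1
  p=1: p=1, q=0, r=0, s=1, t=0, u=0, v=0

either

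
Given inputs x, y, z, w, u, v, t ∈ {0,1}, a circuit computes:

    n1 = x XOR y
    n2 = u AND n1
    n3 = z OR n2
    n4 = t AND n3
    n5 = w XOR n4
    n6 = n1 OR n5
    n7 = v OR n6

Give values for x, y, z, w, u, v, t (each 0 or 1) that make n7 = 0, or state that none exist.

x=1, y=1, z=1, w=1, u=0, v=0, t=1

n7 = v OR n6 must be 0, so both v = 0 and n6 = 0.
Check with x=1, y=1, z=1, w=1, u=0, v=0, t=1:
n1 = x XOR y = 1 XOR 1 = 0
n2 = u AND n1 = 0 AND 0 = 0
n3 = z OR n2 = 1 OR 0 = 1
n4 = t AND n3 = 1 AND 1 = 1
n5 = w XOR n4 = 1 XOR 1 = 0
n6 = n1 OR n5 = 0 OR 0 = 0
n7 = v OR n6 = 0 OR 0 = 0
So n7 = 0 as required.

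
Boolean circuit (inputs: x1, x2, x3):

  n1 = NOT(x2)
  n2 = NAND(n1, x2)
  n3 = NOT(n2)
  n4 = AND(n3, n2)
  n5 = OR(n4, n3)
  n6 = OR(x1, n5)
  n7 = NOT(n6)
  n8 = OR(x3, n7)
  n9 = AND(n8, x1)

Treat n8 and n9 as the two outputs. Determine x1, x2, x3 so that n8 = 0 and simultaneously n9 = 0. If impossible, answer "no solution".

Check with x1=1, x2=0, x3=0:
n1 = NOT(x2) = NOT 0 = 1
n2 = NAND(n1, x2) = NAND(1, 0) = 1
n3 = NOT(n2) = NOT 1 = 0
n4 = AND(n3, n2) = AND(0, 1) = 0
n5 = OR(n4, n3) = OR(0, 0) = 0
n6 = OR(x1, n5) = OR(1, 0) = 1
n7 = NOT(n6) = NOT 1 = 0
n8 = OR(x3, n7) = OR(0, 0) = 0
n9 = AND(n8, x1) = AND(0, 1) = 0
So n8 = 0 and n9 = 0.

x1=1, x2=0, x3=0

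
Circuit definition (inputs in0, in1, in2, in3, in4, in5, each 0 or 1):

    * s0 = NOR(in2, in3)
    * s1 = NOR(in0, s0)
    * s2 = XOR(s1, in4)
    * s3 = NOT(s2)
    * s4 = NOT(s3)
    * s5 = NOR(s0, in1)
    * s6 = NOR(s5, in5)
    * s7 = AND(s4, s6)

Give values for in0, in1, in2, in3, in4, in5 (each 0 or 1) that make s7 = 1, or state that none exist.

s7 = AND(s4, s6) must be 1, so both s4 = 1 and s6 = 1.
s4 = NOT(s3) must be 1, so s3 = 0.
Check with in0=1 in1=1 in2=1 in3=0 in4=1 in5=0:
s0 = NOR(in2, in3) = NOR(1, 0) = 0
s1 = NOR(in0, s0) = NOR(1, 0) = 0
s2 = XOR(s1, in4) = XOR(0, 1) = 1
s3 = NOT(s2) = NOT 1 = 0
s4 = NOT(s3) = NOT 0 = 1
s5 = NOR(s0, in1) = NOR(0, 1) = 0
s6 = NOR(s5, in5) = NOR(0, 0) = 1
s7 = AND(s4, s6) = AND(1, 1) = 1
So s7 = 1 as required.

in0=1 in1=1 in2=1 in3=0 in4=1 in5=0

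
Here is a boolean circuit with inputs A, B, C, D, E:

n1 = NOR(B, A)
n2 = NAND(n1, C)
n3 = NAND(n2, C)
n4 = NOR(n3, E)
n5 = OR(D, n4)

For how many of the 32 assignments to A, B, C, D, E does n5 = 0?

n5 = OR(D, n4) must be 0, so both D = 0 and n4 = 0.
n4 = NOR(n3, E) must be 0, so at least one of n3, E is 1.
Enumerating the 32 input combinations, 13 give n5 = 0 and 19 give n5 = 1.

13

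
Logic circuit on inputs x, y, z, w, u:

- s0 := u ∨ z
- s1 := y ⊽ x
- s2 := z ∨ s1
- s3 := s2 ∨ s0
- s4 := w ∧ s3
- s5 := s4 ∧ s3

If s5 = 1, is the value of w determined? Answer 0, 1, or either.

1

s5 = s4 ∧ s3 must be 1, so both s4 = 1 and s3 = 1.
Every assignment with s5 = 1 has w = 1; there are 13 such assignment(s).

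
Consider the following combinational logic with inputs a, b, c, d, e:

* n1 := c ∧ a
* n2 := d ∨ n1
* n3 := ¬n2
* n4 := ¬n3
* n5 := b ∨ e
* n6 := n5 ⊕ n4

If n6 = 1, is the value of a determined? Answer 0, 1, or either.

either

Both values of a occur among assignments with n6 = 1:
  a=0: a=0, b=0, c=0, d=0, e=1
  a=1: a=1, b=0, c=0, d=0, e=1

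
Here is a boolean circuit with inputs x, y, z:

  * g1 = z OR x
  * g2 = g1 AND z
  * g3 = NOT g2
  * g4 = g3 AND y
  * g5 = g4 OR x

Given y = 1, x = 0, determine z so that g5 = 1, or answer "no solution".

z=0

Check with y = 1, x = 0 and z=0:
g1 = z OR x = 0 OR 0 = 0
g2 = g1 AND z = 0 AND 0 = 0
g3 = NOT g2 = NOT 0 = 1
g4 = g3 AND y = 1 AND 1 = 1
g5 = g4 OR x = 1 OR 0 = 1
So g5 = 1.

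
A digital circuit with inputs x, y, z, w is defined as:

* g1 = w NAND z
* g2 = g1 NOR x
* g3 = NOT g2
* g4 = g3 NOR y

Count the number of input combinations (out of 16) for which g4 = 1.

g4 = g3 NOR y must be 1, so both g3 = 0 and y = 0.
g3 = NOT g2 must be 0, so g2 = 1.
Satisfying assignments:
  x=0, y=0, z=1, w=1

1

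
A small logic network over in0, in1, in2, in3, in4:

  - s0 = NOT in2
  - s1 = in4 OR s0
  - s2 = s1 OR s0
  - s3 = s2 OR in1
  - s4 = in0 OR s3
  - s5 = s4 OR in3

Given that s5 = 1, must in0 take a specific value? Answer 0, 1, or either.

Both values of in0 occur among assignments with s5 = 1:
  in0=0: in0=0, in1=0, in2=0, in3=0, in4=0
  in0=1: in0=1, in1=0, in2=0, in3=0, in4=0

either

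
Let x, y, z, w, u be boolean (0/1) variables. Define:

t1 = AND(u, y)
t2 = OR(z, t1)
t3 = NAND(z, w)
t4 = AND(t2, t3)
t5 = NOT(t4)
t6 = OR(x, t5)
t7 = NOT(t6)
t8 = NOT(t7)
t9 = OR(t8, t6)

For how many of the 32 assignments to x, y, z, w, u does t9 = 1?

t9 = OR(t8, t6) must be 1, so at least one of t8, t6 is 1.
Enumerating the 32 input combinations, 26 give t9 = 1 and 6 give t9 = 0.

26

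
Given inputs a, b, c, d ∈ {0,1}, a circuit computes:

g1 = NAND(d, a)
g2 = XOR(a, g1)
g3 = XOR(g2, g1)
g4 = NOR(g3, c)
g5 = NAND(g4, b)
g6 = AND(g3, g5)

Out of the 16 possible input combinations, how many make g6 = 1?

g6 = AND(g3, g5) must be 1, so both g3 = 1 and g5 = 1.
g3 = XOR(g2, g1) must be 1, so g2 and g1 differ.
Enumerating the 16 input combinations, 8 give g6 = 1 and 8 give g6 = 0.

8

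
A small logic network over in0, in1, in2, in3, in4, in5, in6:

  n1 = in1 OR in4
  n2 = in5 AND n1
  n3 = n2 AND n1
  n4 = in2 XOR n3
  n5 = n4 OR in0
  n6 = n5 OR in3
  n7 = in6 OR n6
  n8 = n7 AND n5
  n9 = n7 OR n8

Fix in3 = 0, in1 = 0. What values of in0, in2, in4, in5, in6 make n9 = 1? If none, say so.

in0=1, in2=1, in4=0, in5=1, in6=0

n9 = n7 OR n8 must be 1, so at least one of n7, n8 is 1.
Check with in3 = 0, in1 = 0 and in0=1, in2=1, in4=0, in5=1, in6=0:
n1 = in1 OR in4 = 0 OR 0 = 0
n2 = in5 AND n1 = 1 AND 0 = 0
n3 = n2 AND n1 = 0 AND 0 = 0
n4 = in2 XOR n3 = 1 XOR 0 = 1
n5 = n4 OR in0 = 1 OR 1 = 1
n6 = n5 OR in3 = 1 OR 0 = 1
n7 = in6 OR n6 = 0 OR 1 = 1
n8 = n7 AND n5 = 1 AND 1 = 1
n9 = n7 OR n8 = 1 OR 1 = 1
So n9 = 1.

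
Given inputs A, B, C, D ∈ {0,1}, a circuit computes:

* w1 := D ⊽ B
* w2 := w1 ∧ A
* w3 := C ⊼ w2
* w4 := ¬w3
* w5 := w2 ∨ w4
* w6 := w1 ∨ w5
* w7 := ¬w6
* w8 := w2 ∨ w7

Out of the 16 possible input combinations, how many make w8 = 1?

14

w8 = w2 ∨ w7 must be 1, so at least one of w2, w7 is 1.
Enumerating the 16 input combinations, 14 give w8 = 1 and 2 give w8 = 0.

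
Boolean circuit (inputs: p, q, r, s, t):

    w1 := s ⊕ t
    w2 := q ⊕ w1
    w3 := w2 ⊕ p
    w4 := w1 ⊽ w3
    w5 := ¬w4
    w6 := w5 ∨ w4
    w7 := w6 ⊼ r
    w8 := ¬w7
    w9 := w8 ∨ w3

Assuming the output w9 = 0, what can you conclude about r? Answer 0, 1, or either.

w9 = w8 ∨ w3 must be 0, so both w8 = 0 and w3 = 0.
w8 = ¬w7 must be 0, so w7 = 1.
Every assignment with w9 = 0 has r = 0; there are 8 such assignment(s).

0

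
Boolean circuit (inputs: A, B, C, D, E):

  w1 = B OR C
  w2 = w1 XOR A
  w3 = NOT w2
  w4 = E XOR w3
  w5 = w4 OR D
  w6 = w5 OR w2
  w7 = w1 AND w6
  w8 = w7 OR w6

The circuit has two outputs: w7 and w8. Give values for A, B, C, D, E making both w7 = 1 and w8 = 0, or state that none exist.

no solution exists

Across all 32 input combinations, none give both w7 = 1 and w8 = 0.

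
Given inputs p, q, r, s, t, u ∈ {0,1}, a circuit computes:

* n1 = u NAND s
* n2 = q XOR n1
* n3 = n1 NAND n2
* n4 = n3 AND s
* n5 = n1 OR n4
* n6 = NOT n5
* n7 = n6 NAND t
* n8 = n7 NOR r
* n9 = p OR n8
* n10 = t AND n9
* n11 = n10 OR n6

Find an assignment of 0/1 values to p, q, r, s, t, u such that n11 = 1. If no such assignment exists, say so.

p=1, q=0, r=0, s=0, t=1, u=0

n11 = n10 OR n6 must be 1, so at least one of n10, n6 is 1.
Check with p=1, q=0, r=0, s=0, t=1, u=0:
n1 = u NAND s = 0 NAND 0 = 1
n2 = q XOR n1 = 0 XOR 1 = 1
n3 = n1 NAND n2 = 1 NAND 1 = 0
n4 = n3 AND s = 0 AND 0 = 0
n5 = n1 OR n4 = 1 OR 0 = 1
n6 = NOT n5 = NOT 1 = 0
n7 = n6 NAND t = 0 NAND 1 = 1
n8 = n7 NOR r = 1 NOR 0 = 0
n9 = p OR n8 = 1 OR 0 = 1
n10 = t AND n9 = 1 AND 1 = 1
n11 = n10 OR n6 = 1 OR 0 = 1
So n11 = 1 as required.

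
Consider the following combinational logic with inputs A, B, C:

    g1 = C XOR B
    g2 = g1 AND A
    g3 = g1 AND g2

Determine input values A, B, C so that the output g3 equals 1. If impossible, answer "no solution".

g3 = g1 AND g2 must be 1, so both g1 = 1 and g2 = 1.
g1 = C XOR B must be 1, so C and B differ.
Check with A=1, B=0, C=1:
g1 = C XOR B = 1 XOR 0 = 1
g2 = g1 AND A = 1 AND 1 = 1
g3 = g1 AND g2 = 1 AND 1 = 1
So g3 = 1 as required.

A=1, B=0, C=1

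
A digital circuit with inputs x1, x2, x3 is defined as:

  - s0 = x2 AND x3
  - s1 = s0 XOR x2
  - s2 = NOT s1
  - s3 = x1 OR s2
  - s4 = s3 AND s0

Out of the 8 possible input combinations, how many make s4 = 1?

2

s4 = s3 AND s0 must be 1, so both s3 = 1 and s0 = 1.
s3 = x1 OR s2 must be 1, so at least one of x1, s2 is 1.
Enumerating the 8 input combinations, 2 give s4 = 1 and 6 give s4 = 0.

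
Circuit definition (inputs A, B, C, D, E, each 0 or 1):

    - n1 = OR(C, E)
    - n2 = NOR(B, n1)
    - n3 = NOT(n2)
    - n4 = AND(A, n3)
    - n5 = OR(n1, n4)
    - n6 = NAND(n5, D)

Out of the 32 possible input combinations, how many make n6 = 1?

n6 = NAND(n5, D) must be 1, so at least one of n5, D is 0.
Enumerating the 32 input combinations, 19 give n6 = 1 and 13 give n6 = 0.

19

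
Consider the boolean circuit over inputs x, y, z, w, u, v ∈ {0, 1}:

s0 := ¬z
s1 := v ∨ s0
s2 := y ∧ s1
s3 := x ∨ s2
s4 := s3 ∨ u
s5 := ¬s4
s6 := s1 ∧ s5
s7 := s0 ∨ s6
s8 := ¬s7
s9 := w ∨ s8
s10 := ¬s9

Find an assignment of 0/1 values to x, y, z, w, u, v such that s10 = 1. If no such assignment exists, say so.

x=0, y=0, z=1, w=0, u=0, v=1

Check with x=0, y=0, z=1, w=0, u=0, v=1:
s0 = ¬z = ¬1 = 0
s1 = v ∨ s0 = 1 ∨ 0 = 1
s2 = y ∧ s1 = 0 ∧ 1 = 0
s3 = x ∨ s2 = 0 ∨ 0 = 0
s4 = s3 ∨ u = 0 ∨ 0 = 0
s5 = ¬s4 = ¬0 = 1
s6 = s1 ∧ s5 = 1 ∧ 1 = 1
s7 = s0 ∨ s6 = 0 ∨ 1 = 1
s8 = ¬s7 = ¬1 = 0
s9 = w ∨ s8 = 0 ∨ 0 = 0
s10 = ¬s9 = ¬0 = 1
So s10 = 1 as required.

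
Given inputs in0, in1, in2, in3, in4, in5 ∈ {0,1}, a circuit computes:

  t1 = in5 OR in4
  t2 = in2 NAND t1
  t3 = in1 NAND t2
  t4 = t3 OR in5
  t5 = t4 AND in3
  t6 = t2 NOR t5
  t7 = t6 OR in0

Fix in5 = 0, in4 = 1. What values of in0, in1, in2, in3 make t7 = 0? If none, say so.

t7 = t6 OR in0 must be 0, so both t6 = 0 and in0 = 0.
Check with in5 = 0, in4 = 1 and in0=0, in1=1, in2=0, in3=1:
t1 = in5 OR in4 = 0 OR 1 = 1
t2 = in2 NAND t1 = 0 NAND 1 = 1
t3 = in1 NAND t2 = 1 NAND 1 = 0
t4 = t3 OR in5 = 0 OR 0 = 0
t5 = t4 AND in3 = 0 AND 1 = 0
t6 = t2 NOR t5 = 1 NOR 0 = 0
t7 = t6 OR in0 = 0 OR 0 = 0
So t7 = 0.

in0=0, in1=1, in2=0, in3=1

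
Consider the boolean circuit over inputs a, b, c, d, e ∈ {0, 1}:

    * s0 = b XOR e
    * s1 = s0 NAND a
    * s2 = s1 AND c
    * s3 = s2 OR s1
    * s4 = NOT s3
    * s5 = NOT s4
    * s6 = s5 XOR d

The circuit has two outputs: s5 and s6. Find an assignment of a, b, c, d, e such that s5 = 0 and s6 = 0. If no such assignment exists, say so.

Check with a=1 b=1 c=0 d=0 e=0:
s0 = b XOR e = 1 XOR 0 = 1
s1 = s0 NAND a = 1 NAND 1 = 0
s2 = s1 AND c = 0 AND 0 = 0
s3 = s2 OR s1 = 0 OR 0 = 0
s4 = NOT s3 = NOT 0 = 1
s5 = NOT s4 = NOT 1 = 0
s6 = s5 XOR d = 0 XOR 0 = 0
So s5 = 0 and s6 = 0.

a=1 b=1 c=0 d=0 e=0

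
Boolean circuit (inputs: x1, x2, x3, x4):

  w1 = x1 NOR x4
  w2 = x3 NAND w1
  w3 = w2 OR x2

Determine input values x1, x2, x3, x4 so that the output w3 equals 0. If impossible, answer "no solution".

Check with x1=0 x2=0 x3=1 x4=0:
w1 = x1 NOR x4 = 0 NOR 0 = 1
w2 = x3 NAND w1 = 1 NAND 1 = 0
w3 = w2 OR x2 = 0 OR 0 = 0
So w3 = 0 as required.

x1=0 x2=0 x3=1 x4=0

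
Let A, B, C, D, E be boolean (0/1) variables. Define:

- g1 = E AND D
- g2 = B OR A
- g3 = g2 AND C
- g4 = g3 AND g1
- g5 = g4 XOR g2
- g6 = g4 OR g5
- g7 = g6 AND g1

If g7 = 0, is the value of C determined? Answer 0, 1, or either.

Both values of C occur among assignments with g7 = 0:
  C=0: A=0, B=0, C=0, D=0, E=0
  C=1: A=0, B=0, C=1, D=0, E=0

either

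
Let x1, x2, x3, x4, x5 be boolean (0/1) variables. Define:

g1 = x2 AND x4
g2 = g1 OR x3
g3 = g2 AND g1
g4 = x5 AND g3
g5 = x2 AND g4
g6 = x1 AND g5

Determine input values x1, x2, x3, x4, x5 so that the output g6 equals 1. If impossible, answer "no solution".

g6 = x1 AND g5 must be 1, so both x1 = 1 and g5 = 1.
g5 = x2 AND g4 must be 1, so both x2 = 1 and g4 = 1.
g4 = x5 AND g3 must be 1, so both x5 = 1 and g3 = 1.
Check with x1=1 x2=1 x3=0 x4=1 x5=1:
g1 = x2 AND x4 = 1 AND 1 = 1
g2 = g1 OR x3 = 1 OR 0 = 1
g3 = g2 AND g1 = 1 AND 1 = 1
g4 = x5 AND g3 = 1 AND 1 = 1
g5 = x2 AND g4 = 1 AND 1 = 1
g6 = x1 AND g5 = 1 AND 1 = 1
So g6 = 1 as required.

x1=1 x2=1 x3=0 x4=1 x5=1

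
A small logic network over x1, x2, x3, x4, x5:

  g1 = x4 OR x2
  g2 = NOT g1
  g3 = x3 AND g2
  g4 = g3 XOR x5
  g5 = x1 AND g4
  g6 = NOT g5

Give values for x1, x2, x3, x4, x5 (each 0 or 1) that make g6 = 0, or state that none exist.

Check with x1=1, x2=1, x3=0, x4=0, x5=1:
g1 = x4 OR x2 = 0 OR 1 = 1
g2 = NOT g1 = NOT 1 = 0
g3 = x3 AND g2 = 0 AND 0 = 0
g4 = g3 XOR x5 = 0 XOR 1 = 1
g5 = x1 AND g4 = 1 AND 1 = 1
g6 = NOT g5 = NOT 1 = 0
So g6 = 0 as required.

x1=1, x2=1, x3=0, x4=0, x5=1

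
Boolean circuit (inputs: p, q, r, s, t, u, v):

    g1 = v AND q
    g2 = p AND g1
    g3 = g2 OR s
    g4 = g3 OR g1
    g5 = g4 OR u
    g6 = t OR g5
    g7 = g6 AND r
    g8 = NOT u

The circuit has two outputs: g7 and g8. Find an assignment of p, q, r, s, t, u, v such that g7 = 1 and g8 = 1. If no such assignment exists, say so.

p=1, q=1, r=1, s=1, t=1, u=0, v=1

Check with p=1, q=1, r=1, s=1, t=1, u=0, v=1:
g1 = v AND q = 1 AND 1 = 1
g2 = p AND g1 = 1 AND 1 = 1
g3 = g2 OR s = 1 OR 1 = 1
g4 = g3 OR g1 = 1 OR 1 = 1
g5 = g4 OR u = 1 OR 0 = 1
g6 = t OR g5 = 1 OR 1 = 1
g7 = g6 AND r = 1 AND 1 = 1
g8 = NOT u = NOT 0 = 1
So g7 = 1 and g8 = 1.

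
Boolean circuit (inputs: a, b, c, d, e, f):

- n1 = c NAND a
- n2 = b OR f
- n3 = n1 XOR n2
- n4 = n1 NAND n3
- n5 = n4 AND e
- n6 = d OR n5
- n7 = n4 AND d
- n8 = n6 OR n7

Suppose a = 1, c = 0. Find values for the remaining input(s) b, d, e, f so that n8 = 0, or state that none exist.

b=1, d=0, e=0, f=1

n8 = n6 OR n7 must be 0, so both n6 = 0 and n7 = 0.
Check with a = 1, c = 0 and b=1, d=0, e=0, f=1:
n1 = c NAND a = 0 NAND 1 = 1
n2 = b OR f = 1 OR 1 = 1
n3 = n1 XOR n2 = 1 XOR 1 = 0
n4 = n1 NAND n3 = 1 NAND 0 = 1
n5 = n4 AND e = 1 AND 0 = 0
n6 = d OR n5 = 0 OR 0 = 0
n7 = n4 AND d = 1 AND 0 = 0
n8 = n6 OR n7 = 0 OR 0 = 0
So n8 = 0.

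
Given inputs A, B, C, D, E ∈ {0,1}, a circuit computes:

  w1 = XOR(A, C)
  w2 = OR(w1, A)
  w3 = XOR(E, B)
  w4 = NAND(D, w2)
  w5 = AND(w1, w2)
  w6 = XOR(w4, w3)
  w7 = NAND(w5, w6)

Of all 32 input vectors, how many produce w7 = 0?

w7 = NAND(w5, w6) must be 0, so both w5 = 1 and w6 = 1.
w5 = AND(w1, w2) must be 1, so both w1 = 1 and w2 = 1.
w6 = XOR(w4, w3) must be 1, so w4 and w3 differ.
Enumerating the 32 input combinations, 8 give w7 = 0 and 24 give w7 = 1.

8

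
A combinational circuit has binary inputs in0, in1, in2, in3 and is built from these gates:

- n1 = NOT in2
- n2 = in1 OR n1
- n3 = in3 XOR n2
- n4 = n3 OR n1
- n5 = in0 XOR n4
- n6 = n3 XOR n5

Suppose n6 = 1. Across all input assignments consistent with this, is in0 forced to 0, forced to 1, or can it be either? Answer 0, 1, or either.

Both values of in0 occur among assignments with n6 = 1:
  in0=0: in0=0, in1=0, in2=0, in3=1
  in0=1: in0=1, in1=0, in2=0, in3=0

either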